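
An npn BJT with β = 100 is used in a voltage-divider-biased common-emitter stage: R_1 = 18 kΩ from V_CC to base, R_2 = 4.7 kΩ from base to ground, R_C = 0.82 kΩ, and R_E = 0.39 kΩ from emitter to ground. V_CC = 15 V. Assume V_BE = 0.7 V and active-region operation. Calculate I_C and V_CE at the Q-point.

Thevenize the base divider: V_Th = V_CC·R_2/(R_1+R_2) = 15×4.7/22.7 = 3.11 V, R_Th = R_1‖R_2 = 3.73 kΩ.
Base-emitter loop: V_Th = I_B·R_Th + V_BE + (β+1)I_B·R_E, so I_B = (3.11 − 0.7) / (3.73 + 101×0.39) = 0.0558 mA.
I_C = β·I_B = 100×0.0558 = 5.58 mA, and I_E = (β+1)I_B = 5.64 mA.
V_CE = V_CC − I_C·R_C − I_E·R_E = 15 − 5.58×0.82 − 5.64×0.39 = 8.23 V.
V_CE = 8.23 V > 0.2 V confirms active-region operation.

I_C ≈ 5.6 mA, V_CE ≈ 8.2 V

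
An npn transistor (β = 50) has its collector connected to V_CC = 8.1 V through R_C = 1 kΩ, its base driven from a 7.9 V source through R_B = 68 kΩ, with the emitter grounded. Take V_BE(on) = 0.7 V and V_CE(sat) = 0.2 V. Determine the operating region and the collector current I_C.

Assume active. Base-emitter loop: I_B = (V_BB − V_BE)/R_B = (7.9 − 0.7)/68 = 0.106 mA.
I_C = β·I_B = 50×0.106 = 5.29 mA.
V_CE = V_CC − I_C·R_C = 8.1 − 5.29×1 = 2.81 V > V_CE(sat), so the active-region assumption holds.

active; I_C ≈ 5.3 mA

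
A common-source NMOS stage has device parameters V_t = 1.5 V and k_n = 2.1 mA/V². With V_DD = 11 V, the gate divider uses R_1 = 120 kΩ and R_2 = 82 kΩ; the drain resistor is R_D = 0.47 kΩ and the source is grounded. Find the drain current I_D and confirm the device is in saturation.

I_D ≈ 9.2 mA

V_G = V_DD·R_2/(R_1+R_2) = 11×82/202 = 4.47 V. With the source grounded, V_GS = V_G = 4.47 V.
Assume saturation: I_D = (k_n/2)(V_GS − V_t)² = (2.1/2)×(4.47 − 1.5)² = 1.05×2.97² = 9.23 mA.
V_DS = V_DD − I_D·R_D = 11 − 9.23×0.47 = 6.66 V.
Saturation requires V_DS ≥ V_GS − V_t = 2.97 V; 6.66 ≥ 2.97 ✓.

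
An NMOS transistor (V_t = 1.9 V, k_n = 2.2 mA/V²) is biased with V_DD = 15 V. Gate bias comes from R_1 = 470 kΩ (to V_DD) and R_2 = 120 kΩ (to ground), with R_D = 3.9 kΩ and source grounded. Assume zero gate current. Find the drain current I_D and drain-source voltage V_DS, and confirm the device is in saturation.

I_D ≈ 1.5 mA, V_DS ≈ 9.3 V

V_G = V_DD·R_2/(R_1+R_2) = 15×120/590 = 3.05 V. With the source grounded, V_GS = V_G = 3.05 V.
Assume saturation: I_D = (k_n/2)(V_GS − V_t)² = (2.2/2)×(3.05 − 1.9)² = 1.1×1.15² = 1.46 mA.
V_DS = V_DD − I_D·R_D = 15 − 1.46×3.9 = 9.32 V.
Saturation requires V_DS ≥ V_GS − V_t = 1.15 V; 9.32 ≥ 1.15 ✓.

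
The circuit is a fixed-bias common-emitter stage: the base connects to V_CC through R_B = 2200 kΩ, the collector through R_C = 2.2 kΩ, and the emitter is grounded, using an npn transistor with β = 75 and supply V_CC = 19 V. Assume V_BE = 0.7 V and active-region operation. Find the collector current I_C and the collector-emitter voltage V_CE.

Base loop: V_CC = I_B·R_B + V_BE, so I_B = (19 − 0.7)/2200 kΩ = 0.00832 mA.
In the active region I_C = β·I_B = 75 × 0.00832 = 0.624 mA.
Collector loop: V_CE = V_CC − I_C·R_C = 19 − 0.624×2.2 = 17.6 V.
Since V_CE = 17.6 V > V_CE(sat) ≈ 0.2 V, the transistor is in the active region as assumed.

I_C ≈ 0.62 mA, V_CE ≈ 18 V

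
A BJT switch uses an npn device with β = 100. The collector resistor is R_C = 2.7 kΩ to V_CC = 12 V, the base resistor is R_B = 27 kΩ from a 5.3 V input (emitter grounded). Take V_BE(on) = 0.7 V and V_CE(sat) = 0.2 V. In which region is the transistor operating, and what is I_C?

Assume active: I_B = (5.3 − 0.7)/27 = 0.17 mA, giving I_C = β·I_B = 17 mA.
But then V_CE = 12 − 17×2.7 = -34 V < V_CE(sat) = 0.2 V — impossible in the active region.
So the transistor is saturated. With V_CE = 0.2 V, I_C = (V_CC − 0.2)/R_C = 11.8/2.7 = 4.37 mA.
Check: β·I_B = 17 mA > I_C = 4.37 mA, confirming saturation.

saturation; I_C ≈ 4.4 mA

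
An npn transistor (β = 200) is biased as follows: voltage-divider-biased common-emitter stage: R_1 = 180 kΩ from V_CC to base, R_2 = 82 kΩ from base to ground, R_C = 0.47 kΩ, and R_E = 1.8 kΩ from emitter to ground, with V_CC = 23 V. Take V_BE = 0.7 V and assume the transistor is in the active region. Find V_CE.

Thevenize the base divider: V_Th = V_CC·R_2/(R_1+R_2) = 23×82/262 = 7.2 V, R_Th = R_1‖R_2 = 56.3 kΩ.
Base-emitter loop: V_Th = I_B·R_Th + V_BE + (β+1)I_B·R_E, so I_B = (7.2 − 0.7) / (56.3 + 201×1.8) = 0.0155 mA.
I_C = β·I_B = 200×0.0155 = 3.11 mA, and I_E = (β+1)I_B = 3.12 mA.
V_CE = V_CC − I_C·R_C − I_E·R_E = 23 − 3.11×0.47 − 3.12×1.8 = 15.9 V.
V_CE = 15.9 V > 0.2 V confirms active-region operation.

V_CE ≈ 16 V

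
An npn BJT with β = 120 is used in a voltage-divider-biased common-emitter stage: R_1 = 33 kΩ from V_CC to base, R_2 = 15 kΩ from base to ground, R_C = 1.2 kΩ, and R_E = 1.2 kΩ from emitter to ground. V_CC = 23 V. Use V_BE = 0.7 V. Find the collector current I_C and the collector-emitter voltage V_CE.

I_C ≈ 5 mA, V_CE ≈ 11 V

Thevenize the base divider: V_Th = V_CC·R_2/(R_1+R_2) = 23×15/48 = 7.19 V, R_Th = R_1‖R_2 = 10.3 kΩ.
Base-emitter loop: V_Th = I_B·R_Th + V_BE + (β+1)I_B·R_E, so I_B = (7.19 − 0.7) / (10.3 + 121×1.2) = 0.0417 mA.
I_C = β·I_B = 120×0.0417 = 5.01 mA, and I_E = (β+1)I_B = 5.05 mA.
V_CE = V_CC − I_C·R_C − I_E·R_E = 23 − 5.01×1.2 − 5.05×1.2 = 10.9 V.
V_CE = 10.9 V > 0.2 V confirms active-region operation.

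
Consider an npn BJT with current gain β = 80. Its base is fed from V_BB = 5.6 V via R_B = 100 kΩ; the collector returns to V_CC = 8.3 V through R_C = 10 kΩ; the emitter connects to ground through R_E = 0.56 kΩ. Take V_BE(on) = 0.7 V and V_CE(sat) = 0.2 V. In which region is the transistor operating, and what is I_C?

Assume active: I_B = (5.6 − 0.7)/(100 + 81×0.56) = 0.0337 mA, I_C = β·I_B = 2.7 mA.
Then V_CE = 8.3 − 2.7×10 − 2.73×0.56 = -20.2 V < 0.2 V — the active assumption fails.
Re-solve with V_CE = 0.2 V. KCL at the emitter: V_E/R_E = (V_BB−0.7−V_E)/R_B + (V_CC−0.2−V_E)/R_C, giving V_E = 0.453 V.
I_C = (V_CC − 0.2 − V_E)/R_C = (8.1 − 0.453)/10 = 0.765 mA.
Check: I_B = (4.9 − 0.453)/100 = 0.0445 mA, and β·I_B = 3.56 mA > I_C, confirming saturation.

saturation; I_C ≈ 0.76 mA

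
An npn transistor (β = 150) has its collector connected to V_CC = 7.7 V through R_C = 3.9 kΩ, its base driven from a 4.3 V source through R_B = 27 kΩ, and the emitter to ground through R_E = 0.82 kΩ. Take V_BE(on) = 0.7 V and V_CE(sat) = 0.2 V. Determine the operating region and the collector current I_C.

Assume active: I_B = (4.3 − 0.7)/(27 + 151×0.82) = 0.0239 mA, I_C = β·I_B = 3.58 mA.
Then V_CE = 7.7 − 3.58×3.9 − 3.6×0.82 = -9.22 V < 0.2 V — the active assumption fails.
Re-solve with V_CE = 0.2 V. KCL at the emitter: V_E/R_E = (V_BB−0.7−V_E)/R_B + (V_CC−0.2−V_E)/R_C, giving V_E = 1.36 V.
I_C = (V_CC − 0.2 − V_E)/R_C = (7.5 − 1.36)/3.9 = 1.57 mA.
Check: I_B = (3.6 − 1.36)/27 = 0.083 mA, and β·I_B = 12.4 mA > I_C, confirming saturation.

saturation; I_C ≈ 1.6 mA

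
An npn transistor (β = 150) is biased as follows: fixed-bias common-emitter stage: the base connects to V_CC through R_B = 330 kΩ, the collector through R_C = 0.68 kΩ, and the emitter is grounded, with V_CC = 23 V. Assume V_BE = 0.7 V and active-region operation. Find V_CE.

V_CE ≈ 16 V

Base loop: V_CC = I_B·R_B + V_BE, so I_B = (23 − 0.7)/330 kΩ = 0.0676 mA.
In the active region I_C = β·I_B = 150 × 0.0676 = 10.1 mA.
Collector loop: V_CE = V_CC − I_C·R_C = 23 − 10.1×0.68 = 16.1 V.
Since V_CE = 16.1 V > V_CE(sat) ≈ 0.2 V, the transistor is in the active region as assumed.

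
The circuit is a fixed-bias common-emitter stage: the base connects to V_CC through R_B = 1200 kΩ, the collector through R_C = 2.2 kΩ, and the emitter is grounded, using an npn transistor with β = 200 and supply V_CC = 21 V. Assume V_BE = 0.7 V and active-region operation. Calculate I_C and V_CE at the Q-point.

Base loop: V_CC = I_B·R_B + V_BE, so I_B = (21 − 0.7)/1200 kΩ = 0.0169 mA.
In the active region I_C = β·I_B = 200 × 0.0169 = 3.38 mA.
Collector loop: V_CE = V_CC − I_C·R_C = 21 − 3.38×2.2 = 13.6 V.
Since V_CE = 13.6 V > V_CE(sat) ≈ 0.2 V, the transistor is in the active region as assumed.

I_C ≈ 3.4 mA, V_CE ≈ 14 V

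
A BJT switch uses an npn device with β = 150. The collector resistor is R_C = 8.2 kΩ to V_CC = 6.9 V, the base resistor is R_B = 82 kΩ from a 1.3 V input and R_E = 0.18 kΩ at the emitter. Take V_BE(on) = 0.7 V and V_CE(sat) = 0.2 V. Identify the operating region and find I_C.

Assume active: I_B = (1.3 − 0.7)/(82 + 151×0.18) = 0.0055 mA, I_C = β·I_B = 0.824 mA.
Then V_CE = 6.9 − 0.824×8.2 − 0.83×0.18 = -0.00885 V < 0.2 V — the active assumption fails.
Re-solve with V_CE = 0.2 V. KCL at the emitter: V_E/R_E = (V_BB−0.7−V_E)/R_B + (V_CC−0.2−V_E)/R_C, giving V_E = 0.145 V.
I_C = (V_CC − 0.2 − V_E)/R_C = (6.7 − 0.145)/8.2 = 0.799 mA.
Check: I_B = (0.6 − 0.145)/82 = 0.00555 mA, and β·I_B = 0.833 mA > I_C, confirming saturation.

saturation; I_C ≈ 0.8 mA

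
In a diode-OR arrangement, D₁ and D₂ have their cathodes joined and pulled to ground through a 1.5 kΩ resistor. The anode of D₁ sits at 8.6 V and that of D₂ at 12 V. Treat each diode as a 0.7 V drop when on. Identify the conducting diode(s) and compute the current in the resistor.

Only D₂ conducts; I_R ≈ 7.5 mA

Assume both conduct. Then node N would need to be at both 8.6−0.7 = 7.9 V and 12−0.7 = 11.3 V, which is impossible.
Assume only D₂ conducts: V_N = 12 − 0.7 = 11.3 V, so I_R = 11.3/1.5 = 7.53 mA.
Check D₁: its anode-to-cathode voltage is 8.6 − 11.3 = -2.7 V < 0.7 V, so it is off. The assumption is consistent.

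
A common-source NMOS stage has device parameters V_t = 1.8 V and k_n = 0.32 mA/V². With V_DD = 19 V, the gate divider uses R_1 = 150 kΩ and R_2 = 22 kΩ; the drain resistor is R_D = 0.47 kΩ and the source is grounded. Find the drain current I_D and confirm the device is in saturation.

I_D ≈ 0.064 mA

V_G = V_DD·R_2/(R_1+R_2) = 19×22/172 = 2.43 V. With the source grounded, V_GS = V_G = 2.43 V.
Assume saturation: I_D = (k_n/2)(V_GS − V_t)² = (0.32/2)×(2.43 − 1.8)² = 0.16×0.63² = 0.0636 mA.
V_DS = V_DD − I_D·R_D = 19 − 0.0636×0.47 = 19 V.
Saturation requires V_DS ≥ V_GS − V_t = 0.63 V; 19 ≥ 0.63 ✓.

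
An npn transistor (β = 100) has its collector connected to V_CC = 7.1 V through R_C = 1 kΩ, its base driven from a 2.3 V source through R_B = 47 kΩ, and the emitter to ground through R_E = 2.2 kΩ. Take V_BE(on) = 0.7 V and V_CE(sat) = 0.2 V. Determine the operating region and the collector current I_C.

Assume active. Base-emitter loop: I_B = (V_BB − V_BE)/(R_B + (β+1)R_E) = (2.3 − 0.7)/(47 + 101×2.2) = 0.00594 mA.
I_C = β·I_B = 100×0.00594 = 0.594 mA.
V_CE = V_CC − I_C·R_C − I_E·R_E = 7.1 − 0.594×1 − 0.6×2.2 = 5.18 V > V_CE(sat), so the active-region assumption holds.

active; I_C ≈ 0.59 mA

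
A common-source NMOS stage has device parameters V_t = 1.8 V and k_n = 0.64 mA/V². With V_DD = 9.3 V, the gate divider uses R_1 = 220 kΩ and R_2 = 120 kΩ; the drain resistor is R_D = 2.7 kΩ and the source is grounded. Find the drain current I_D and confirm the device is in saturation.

V_G = V_DD·R_2/(R_1+R_2) = 9.3×120/340 = 3.28 V. With the source grounded, V_GS = V_G = 3.28 V.
Assume saturation: I_D = (k_n/2)(V_GS − V_t)² = (0.64/2)×(3.28 − 1.8)² = 0.32×1.48² = 0.703 mA.
V_DS = V_DD − I_D·R_D = 9.3 − 0.703×2.7 = 7.4 V.
Saturation requires V_DS ≥ V_GS − V_t = 1.48 V; 7.4 ≥ 1.48 ✓.

I_D ≈ 0.7 mA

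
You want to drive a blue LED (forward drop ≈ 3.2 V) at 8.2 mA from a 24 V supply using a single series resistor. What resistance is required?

The resistor drops V_S − V_D = 24 − 3.2 = 20.8 V at 8.2 mA.
R = 20.8 V / 8.2 mA = 2.54 kΩ.

R ≈ 2.5 kΩ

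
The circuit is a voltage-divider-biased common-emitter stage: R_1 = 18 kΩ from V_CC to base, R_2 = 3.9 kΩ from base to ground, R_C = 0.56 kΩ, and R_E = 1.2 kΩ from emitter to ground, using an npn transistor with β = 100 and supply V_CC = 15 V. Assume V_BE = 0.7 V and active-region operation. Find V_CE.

V_CE ≈ 12 V

Thevenize the base divider: V_Th = V_CC·R_2/(R_1+R_2) = 15×3.9/21.9 = 2.67 V, R_Th = R_1‖R_2 = 3.21 kΩ.
Base-emitter loop: V_Th = I_B·R_Th + V_BE + (β+1)I_B·R_E, so I_B = (2.67 − 0.7) / (3.21 + 101×1.2) = 0.0158 mA.
I_C = β·I_B = 100×0.0158 = 1.58 mA, and I_E = (β+1)I_B = 1.6 mA.
V_CE = V_CC − I_C·R_C − I_E·R_E = 15 − 1.58×0.56 − 1.6×1.2 = 12.2 V.
V_CE = 12.2 V > 0.2 V confirms active-region operation.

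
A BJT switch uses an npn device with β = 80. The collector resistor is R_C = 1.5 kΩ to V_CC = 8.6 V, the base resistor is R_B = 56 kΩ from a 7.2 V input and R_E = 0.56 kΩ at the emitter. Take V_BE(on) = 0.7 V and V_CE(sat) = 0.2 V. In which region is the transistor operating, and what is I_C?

saturation; I_C ≈ 4.1 mA

Assume active: I_B = (7.2 − 0.7)/(56 + 81×0.56) = 0.0641 mA, I_C = β·I_B = 5.13 mA.
Then V_CE = 8.6 − 5.13×1.5 − 5.19×0.56 = -2 V < 0.2 V — the active assumption fails.
Re-solve with V_CE = 0.2 V. KCL at the emitter: V_E/R_E = (V_BB−0.7−V_E)/R_B + (V_CC−0.2−V_E)/R_C, giving V_E = 2.31 V.
I_C = (V_CC − 0.2 − V_E)/R_C = (8.4 − 2.31)/1.5 = 4.06 mA.
Check: I_B = (6.5 − 2.31)/56 = 0.0748 mA, and β·I_B = 5.98 mA > I_C, confirming saturation.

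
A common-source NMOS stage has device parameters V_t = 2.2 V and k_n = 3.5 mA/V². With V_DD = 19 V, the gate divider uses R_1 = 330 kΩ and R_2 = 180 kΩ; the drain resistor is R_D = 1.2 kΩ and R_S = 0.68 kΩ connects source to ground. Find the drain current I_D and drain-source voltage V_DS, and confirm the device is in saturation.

I_D ≈ 4.3 mA, V_DS ≈ 11 V

V_G = V_DD·R_2/(R_1+R_2) = 19×180/510 = 6.71 V.
Assume saturation: I_D = (k_n/2)(V_GS − V_t)² with V_GS = V_G − I_D·R_S = 6.71 − 0.68·I_D.
Substituting gives 0.809·I_D² − 11.7·I_D + 35.5 = 0, with roots I_D = 4.32 or 10.2 mA.
The root I_D = 10.2 mA gives V_GS = -0.211 V ≤ V_t, so take I_D = 4.32 mA.
Then V_GS = 3.77 V and V_DS = V_DD − I_D(R_D+R_S) = 19 − 4.32×1.88 = 10.9 V.
Saturation requires V_DS ≥ V_GS − V_t = 1.57 V; 10.9 ≥ 1.57 ✓.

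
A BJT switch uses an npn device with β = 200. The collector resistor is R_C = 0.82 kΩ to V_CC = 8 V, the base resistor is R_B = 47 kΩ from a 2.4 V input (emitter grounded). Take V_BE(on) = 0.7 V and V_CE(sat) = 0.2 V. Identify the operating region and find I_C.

Assume active. Base-emitter loop: I_B = (V_BB − V_BE)/R_B = (2.4 − 0.7)/47 = 0.0362 mA.
I_C = β·I_B = 200×0.0362 = 7.23 mA.
V_CE = V_CC − I_C·R_C = 8 − 7.23×0.82 = 2.07 V > V_CE(sat), so the active-region assumption holds.

active; I_C ≈ 7.2 mA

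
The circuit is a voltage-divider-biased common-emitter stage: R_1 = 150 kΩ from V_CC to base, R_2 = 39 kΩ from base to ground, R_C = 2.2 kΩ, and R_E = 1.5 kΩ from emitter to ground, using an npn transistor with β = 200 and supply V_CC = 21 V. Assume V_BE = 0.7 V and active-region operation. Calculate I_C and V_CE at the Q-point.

I_C ≈ 2.2 mA, V_CE ≈ 13 V

Thevenize the base divider: V_Th = V_CC·R_2/(R_1+R_2) = 21×39/189 = 4.33 V, R_Th = R_1‖R_2 = 31 kΩ.
Base-emitter loop: V_Th = I_B·R_Th + V_BE + (β+1)I_B·R_E, so I_B = (4.33 − 0.7) / (31 + 201×1.5) = 0.0109 mA.
I_C = β·I_B = 200×0.0109 = 2.19 mA, and I_E = (β+1)I_B = 2.2 mA.
V_CE = V_CC − I_C·R_C − I_E·R_E = 21 − 2.19×2.2 − 2.2×1.5 = 12.9 V.
V_CE = 12.9 V > 0.2 V confirms active-region operation.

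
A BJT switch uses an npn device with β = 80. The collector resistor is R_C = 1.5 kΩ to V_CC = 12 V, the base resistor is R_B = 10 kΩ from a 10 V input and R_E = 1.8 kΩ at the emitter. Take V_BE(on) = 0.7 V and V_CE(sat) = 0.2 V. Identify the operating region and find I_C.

Assume active: I_B = (10 − 0.7)/(10 + 81×1.8) = 0.0597 mA, I_C = β·I_B = 4.78 mA.
Then V_CE = 12 − 4.78×1.5 − 4.84×1.8 = -3.87 V < 0.2 V — the active assumption fails.
Re-solve with V_CE = 0.2 V. KCL at the emitter: V_E/R_E = (V_BB−0.7−V_E)/R_B + (V_CC−0.2−V_E)/R_C, giving V_E = 6.65 V.
I_C = (V_CC − 0.2 − V_E)/R_C = (11.8 − 6.65)/1.5 = 3.43 mA.
Check: I_B = (9.3 − 6.65)/10 = 0.265 mA, and β·I_B = 21.2 mA > I_C, confirming saturation.

saturation; I_C ≈ 3.4 mA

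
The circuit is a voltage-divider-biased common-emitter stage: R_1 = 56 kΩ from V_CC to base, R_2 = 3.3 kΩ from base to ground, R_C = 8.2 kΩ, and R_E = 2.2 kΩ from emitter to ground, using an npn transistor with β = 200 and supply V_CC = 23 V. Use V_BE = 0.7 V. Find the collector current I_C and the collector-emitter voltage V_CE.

Thevenize the base divider: V_Th = V_CC·R_2/(R_1+R_2) = 23×3.3/59.3 = 1.28 V, R_Th = R_1‖R_2 = 3.12 kΩ.
Base-emitter loop: V_Th = I_B·R_Th + V_BE + (β+1)I_B·R_E, so I_B = (1.28 − 0.7) / (3.12 + 201×2.2) = 0.0013 mA.
I_C = β·I_B = 200×0.0013 = 0.26 mA, and I_E = (β+1)I_B = 0.262 mA.
V_CE = V_CC − I_C·R_C − I_E·R_E = 23 − 0.26×8.2 − 0.262×2.2 = 20.3 V.
V_CE = 20.3 V > 0.2 V confirms active-region operation.

I_C ≈ 0.26 mA, V_CE ≈ 20 V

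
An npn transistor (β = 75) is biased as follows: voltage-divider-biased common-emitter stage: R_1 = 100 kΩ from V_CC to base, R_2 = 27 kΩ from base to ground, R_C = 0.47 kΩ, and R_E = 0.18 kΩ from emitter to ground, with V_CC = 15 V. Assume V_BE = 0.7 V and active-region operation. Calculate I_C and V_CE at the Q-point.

I_C ≈ 5.3 mA, V_CE ≈ 12 V

Thevenize the base divider: V_Th = V_CC·R_2/(R_1+R_2) = 15×27/127 = 3.19 V, R_Th = R_1‖R_2 = 21.3 kΩ.
Base-emitter loop: V_Th = I_B·R_Th + V_BE + (β+1)I_B·R_E, so I_B = (3.19 − 0.7) / (21.3 + 76×0.18) = 0.0712 mA.
I_C = β·I_B = 75×0.0712 = 5.34 mA, and I_E = (β+1)I_B = 5.41 mA.
V_CE = V_CC − I_C·R_C − I_E·R_E = 15 − 5.34×0.47 − 5.41×0.18 = 11.5 V.
V_CE = 11.5 V > 0.2 V confirms active-region operation.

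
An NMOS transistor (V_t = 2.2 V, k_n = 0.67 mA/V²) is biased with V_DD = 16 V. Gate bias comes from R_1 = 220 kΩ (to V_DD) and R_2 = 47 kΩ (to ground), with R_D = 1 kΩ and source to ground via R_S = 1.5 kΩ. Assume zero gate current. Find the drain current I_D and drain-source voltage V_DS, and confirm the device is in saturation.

I_D ≈ 0.082 mA, V_DS ≈ 16 V

V_G = V_DD·R_2/(R_1+R_2) = 16×47/267 = 2.82 V.
Assume saturation: I_D = (k_n/2)(V_GS − V_t)² with V_GS = V_G − I_D·R_S = 2.82 − 1.5·I_D.
Substituting gives 0.754·I_D² − 1.62·I_D + 0.127 = 0, with roots I_D = 0.0817 or 2.07 mA.
The root I_D = 2.07 mA gives V_GS = -0.284 V ≤ V_t, so take I_D = 0.0817 mA.
Then V_GS = 2.69 V and V_DS = V_DD − I_D(R_D+R_S) = 16 − 0.0817×2.5 = 15.8 V.
Saturation requires V_DS ≥ V_GS − V_t = 0.494 V; 15.8 ≥ 0.494 ✓.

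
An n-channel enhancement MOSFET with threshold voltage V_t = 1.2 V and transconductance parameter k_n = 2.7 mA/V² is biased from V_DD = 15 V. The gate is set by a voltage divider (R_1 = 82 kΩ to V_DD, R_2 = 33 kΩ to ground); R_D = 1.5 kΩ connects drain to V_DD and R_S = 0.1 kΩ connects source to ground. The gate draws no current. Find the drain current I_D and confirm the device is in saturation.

I_D ≈ 7.5 mA

V_G = V_DD·R_2/(R_1+R_2) = 15×33/115 = 4.3 V.
Assume saturation: I_D = (k_n/2)(V_GS − V_t)² with V_GS = V_G − I_D·R_S = 4.3 − 0.1·I_D.
Substituting gives 0.0135·I_D² − 1.84·I_D + 13 = 0, with roots I_D = 7.49 or 129 mA.
The root I_D = 129 mA gives V_GS = -8.56 V ≤ V_t, so take I_D = 7.49 mA.
Then V_GS = 3.56 V and V_DS = V_DD − I_D(R_D+R_S) = 15 − 7.49×1.6 = 3.02 V.
Saturation requires V_DS ≥ V_GS − V_t = 2.36 V; 3.02 ≥ 2.36 ✓.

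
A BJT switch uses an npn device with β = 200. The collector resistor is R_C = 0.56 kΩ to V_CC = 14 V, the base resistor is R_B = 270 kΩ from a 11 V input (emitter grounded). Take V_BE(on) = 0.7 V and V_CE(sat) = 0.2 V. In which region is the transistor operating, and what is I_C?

Assume active. Base-emitter loop: I_B = (V_BB − V_BE)/R_B = (11 − 0.7)/270 = 0.0381 mA.
I_C = β·I_B = 200×0.0381 = 7.63 mA.
V_CE = V_CC − I_C·R_C = 14 − 7.63×0.56 = 9.73 V > V_CE(sat), so the active-region assumption holds.

active; I_C ≈ 7.6 mA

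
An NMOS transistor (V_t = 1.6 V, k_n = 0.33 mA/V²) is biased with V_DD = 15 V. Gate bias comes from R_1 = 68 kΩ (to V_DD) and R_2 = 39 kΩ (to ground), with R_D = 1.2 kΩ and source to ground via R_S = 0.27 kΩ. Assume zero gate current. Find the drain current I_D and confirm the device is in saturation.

V_G = V_DD·R_2/(R_1+R_2) = 15×39/107 = 5.47 V.
Assume saturation: I_D = (k_n/2)(V_GS − V_t)² with V_GS = V_G − I_D·R_S = 5.47 − 0.27·I_D.
Substituting gives 0.012·I_D² − 1.34·I_D + 2.47 = 0, with roots I_D = 1.87 or 110 mA.
The root I_D = 110 mA gives V_GS = -24.2 V ≤ V_t, so take I_D = 1.87 mA.
Then V_GS = 4.96 V and V_DS = V_DD − I_D(R_D+R_S) = 15 − 1.87×1.47 = 12.3 V.
Saturation requires V_DS ≥ V_GS − V_t = 3.36 V; 12.3 ≥ 3.36 ✓.

I_D ≈ 1.9 mA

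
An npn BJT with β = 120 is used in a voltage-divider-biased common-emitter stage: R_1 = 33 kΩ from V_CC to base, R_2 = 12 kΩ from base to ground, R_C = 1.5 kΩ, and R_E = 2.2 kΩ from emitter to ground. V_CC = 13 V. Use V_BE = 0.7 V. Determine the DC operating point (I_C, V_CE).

Thevenize the base divider: V_Th = V_CC·R_2/(R_1+R_2) = 13×12/45 = 3.47 V, R_Th = R_1‖R_2 = 8.8 kΩ.
Base-emitter loop: V_Th = I_B·R_Th + V_BE + (β+1)I_B·R_E, so I_B = (3.47 − 0.7) / (8.8 + 121×2.2) = 0.0101 mA.
I_C = β·I_B = 120×0.0101 = 1.21 mA, and I_E = (β+1)I_B = 1.22 mA.
V_CE = V_CC − I_C·R_C − I_E·R_E = 13 − 1.21×1.5 − 1.22×2.2 = 8.51 V.
V_CE = 8.51 V > 0.2 V confirms active-region operation.

I_C ≈ 1.2 mA, V_CE ≈ 8.5 V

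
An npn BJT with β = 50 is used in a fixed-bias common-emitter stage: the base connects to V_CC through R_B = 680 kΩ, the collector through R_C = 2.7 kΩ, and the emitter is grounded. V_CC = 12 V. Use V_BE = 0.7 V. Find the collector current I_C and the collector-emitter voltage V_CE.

I_C ≈ 0.83 mA, V_CE ≈ 9.8 V

Base loop: V_CC = I_B·R_B + V_BE, so I_B = (12 − 0.7)/680 kΩ = 0.0166 mA.
In the active region I_C = β·I_B = 50 × 0.0166 = 0.831 mA.
Collector loop: V_CE = V_CC − I_C·R_C = 12 − 0.831×2.7 = 9.76 V.
Since V_CE = 9.76 V > V_CE(sat) ≈ 0.2 V, the transistor is in the active region as assumed.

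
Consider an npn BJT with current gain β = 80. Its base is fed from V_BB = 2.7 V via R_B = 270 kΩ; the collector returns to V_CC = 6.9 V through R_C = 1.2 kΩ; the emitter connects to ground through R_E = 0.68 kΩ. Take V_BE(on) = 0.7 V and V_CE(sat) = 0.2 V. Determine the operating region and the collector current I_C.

Assume active. Base-emitter loop: I_B = (V_BB − V_BE)/(R_B + (β+1)R_E) = (2.7 − 0.7)/(270 + 81×0.68) = 0.00615 mA.
I_C = β·I_B = 80×0.00615 = 0.492 mA.
V_CE = V_CC − I_C·R_C − I_E·R_E = 6.9 − 0.492×1.2 − 0.498×0.68 = 5.97 V > V_CE(sat), so the active-region assumption holds.

active; I_C ≈ 0.49 mA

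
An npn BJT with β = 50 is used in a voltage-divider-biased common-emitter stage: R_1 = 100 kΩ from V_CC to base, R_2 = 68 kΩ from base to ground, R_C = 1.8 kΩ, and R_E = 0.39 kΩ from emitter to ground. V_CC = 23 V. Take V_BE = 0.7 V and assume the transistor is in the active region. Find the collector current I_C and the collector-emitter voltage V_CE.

Thevenize the base divider: V_Th = V_CC·R_2/(R_1+R_2) = 23×68/168 = 9.31 V, R_Th = R_1‖R_2 = 40.5 kΩ.
Base-emitter loop: V_Th = I_B·R_Th + V_BE + (β+1)I_B·R_E, so I_B = (9.31 − 0.7) / (40.5 + 51×0.39) = 0.143 mA.
I_C = β·I_B = 50×0.143 = 7.13 mA, and I_E = (β+1)I_B = 7.27 mA.
V_CE = V_CC − I_C·R_C − I_E·R_E = 23 − 7.13×1.8 − 7.27×0.39 = 7.33 V.
V_CE = 7.33 V > 0.2 V confirms active-region operation.

I_C ≈ 7.1 mA, V_CE ≈ 7.3 V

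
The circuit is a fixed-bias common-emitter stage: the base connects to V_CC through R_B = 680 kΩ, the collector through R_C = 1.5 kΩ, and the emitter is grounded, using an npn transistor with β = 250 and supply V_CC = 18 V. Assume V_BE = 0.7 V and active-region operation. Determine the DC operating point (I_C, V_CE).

Base loop: V_CC = I_B·R_B + V_BE, so I_B = (18 − 0.7)/680 kΩ = 0.0254 mA.
In the active region I_C = β·I_B = 250 × 0.0254 = 6.36 mA.
Collector loop: V_CE = V_CC − I_C·R_C = 18 − 6.36×1.5 = 8.46 V.
Since V_CE = 8.46 V > V_CE(sat) ≈ 0.2 V, the transistor is in the active region as assumed.

I_C ≈ 6.4 mA, V_CE ≈ 8.5 V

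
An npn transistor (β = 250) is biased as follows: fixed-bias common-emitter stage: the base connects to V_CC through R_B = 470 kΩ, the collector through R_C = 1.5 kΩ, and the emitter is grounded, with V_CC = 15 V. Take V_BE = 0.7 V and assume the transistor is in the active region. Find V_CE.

Base loop: V_CC = I_B·R_B + V_BE, so I_B = (15 − 0.7)/470 kΩ = 0.0304 mA.
In the active region I_C = β·I_B = 250 × 0.0304 = 7.61 mA.
Collector loop: V_CE = V_CC − I_C·R_C = 15 − 7.61×1.5 = 3.59 V.
Since V_CE = 3.59 V > V_CE(sat) ≈ 0.2 V, the transistor is in the active region as assumed.

V_CE ≈ 3.6 V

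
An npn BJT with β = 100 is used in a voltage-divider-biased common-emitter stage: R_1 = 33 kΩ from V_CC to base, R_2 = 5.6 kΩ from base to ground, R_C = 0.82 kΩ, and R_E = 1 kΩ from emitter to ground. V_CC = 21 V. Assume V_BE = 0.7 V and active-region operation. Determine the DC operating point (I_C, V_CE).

Thevenize the base divider: V_Th = V_CC·R_2/(R_1+R_2) = 21×5.6/38.6 = 3.05 V, R_Th = R_1‖R_2 = 4.79 kΩ.
Base-emitter loop: V_Th = I_B·R_Th + V_BE + (β+1)I_B·R_E, so I_B = (3.05 − 0.7) / (4.79 + 101×1) = 0.0222 mA.
I_C = β·I_B = 100×0.0222 = 2.22 mA, and I_E = (β+1)I_B = 2.24 mA.
V_CE = V_CC − I_C·R_C − I_E·R_E = 21 − 2.22×0.82 − 2.24×1 = 16.9 V.
V_CE = 16.9 V > 0.2 V confirms active-region operation.

I_C ≈ 2.2 mA, V_CE ≈ 17 V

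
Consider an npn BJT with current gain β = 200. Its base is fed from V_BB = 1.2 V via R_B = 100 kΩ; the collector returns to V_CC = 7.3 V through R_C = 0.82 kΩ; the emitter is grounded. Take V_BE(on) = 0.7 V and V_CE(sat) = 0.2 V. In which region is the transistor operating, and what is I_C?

active; I_C ≈ 1 mA

Assume active. Base-emitter loop: I_B = (V_BB − V_BE)/R_B = (1.2 − 0.7)/100 = 0.005 mA.
I_C = β·I_B = 200×0.005 = 1 mA.
V_CE = V_CC − I_C·R_C = 7.3 − 1×0.82 = 6.48 V > V_CE(sat), so the active-region assumption holds.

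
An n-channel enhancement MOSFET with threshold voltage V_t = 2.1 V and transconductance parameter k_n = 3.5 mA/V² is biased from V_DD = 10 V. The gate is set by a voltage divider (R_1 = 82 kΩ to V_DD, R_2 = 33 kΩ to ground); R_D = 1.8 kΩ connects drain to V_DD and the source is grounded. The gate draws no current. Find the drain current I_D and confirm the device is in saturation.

V_G = V_DD·R_2/(R_1+R_2) = 10×33/115 = 2.87 V. With the source grounded, V_GS = V_G = 2.87 V.
Assume saturation: I_D = (k_n/2)(V_GS − V_t)² = (3.5/2)×(2.87 − 2.1)² = 1.75×0.77² = 1.04 mA.
V_DS = V_DD − I_D·R_D = 10 − 1.04×1.8 = 8.13 V.
Saturation requires V_DS ≥ V_GS − V_t = 0.77 V; 8.13 ≥ 0.77 ✓.

I_D ≈ 1 mA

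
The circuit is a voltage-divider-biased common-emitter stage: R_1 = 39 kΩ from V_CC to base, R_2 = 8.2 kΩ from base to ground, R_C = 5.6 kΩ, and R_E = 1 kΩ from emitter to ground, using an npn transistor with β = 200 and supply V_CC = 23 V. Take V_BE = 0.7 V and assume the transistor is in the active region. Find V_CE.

Thevenize the base divider: V_Th = V_CC·R_2/(R_1+R_2) = 23×8.2/47.2 = 4 V, R_Th = R_1‖R_2 = 6.78 kΩ.
Base-emitter loop: V_Th = I_B·R_Th + V_BE + (β+1)I_B·R_E, so I_B = (4 − 0.7) / (6.78 + 201×1) = 0.0159 mA.
I_C = β·I_B = 200×0.0159 = 3.17 mA, and I_E = (β+1)I_B = 3.19 mA.
V_CE = V_CC − I_C·R_C − I_E·R_E = 23 − 3.17×5.6 − 3.19×1 = 2.05 V.
V_CE = 2.05 V > 0.2 V confirms active-region operation.

V_CE ≈ 2 V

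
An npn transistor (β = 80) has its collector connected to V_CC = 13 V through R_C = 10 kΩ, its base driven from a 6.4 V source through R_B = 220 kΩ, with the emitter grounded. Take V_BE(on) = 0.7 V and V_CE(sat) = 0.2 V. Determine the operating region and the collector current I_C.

saturation; I_C ≈ 1.3 mA

Assume active: I_B = (6.4 − 0.7)/220 = 0.0259 mA, giving I_C = β·I_B = 2.07 mA.
But then V_CE = 13 − 2.07×10 = -7.73 V < V_CE(sat) = 0.2 V — impossible in the active region.
So the transistor is saturated. With V_CE = 0.2 V, I_C = (V_CC − 0.2)/R_C = 12.8/10 = 1.28 mA.
Check: β·I_B = 2.07 mA > I_C = 1.28 mA, confirming saturation.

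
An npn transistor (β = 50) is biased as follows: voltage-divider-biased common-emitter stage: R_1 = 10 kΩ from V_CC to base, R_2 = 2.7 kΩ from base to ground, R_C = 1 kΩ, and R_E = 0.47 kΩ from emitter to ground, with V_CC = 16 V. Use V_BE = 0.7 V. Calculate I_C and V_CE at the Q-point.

I_C ≈ 5.2 mA, V_CE ≈ 8.3 V

Thevenize the base divider: V_Th = V_CC·R_2/(R_1+R_2) = 16×2.7/12.7 = 3.4 V, R_Th = R_1‖R_2 = 2.13 kΩ.
Base-emitter loop: V_Th = I_B·R_Th + V_BE + (β+1)I_B·R_E, so I_B = (3.4 − 0.7) / (2.13 + 51×0.47) = 0.104 mA.
I_C = β·I_B = 50×0.104 = 5.18 mA, and I_E = (β+1)I_B = 5.28 mA.
V_CE = V_CC − I_C·R_C − I_E·R_E = 16 − 5.18×1 − 5.28×0.47 = 8.34 V.
V_CE = 8.34 V > 0.2 V confirms active-region operation.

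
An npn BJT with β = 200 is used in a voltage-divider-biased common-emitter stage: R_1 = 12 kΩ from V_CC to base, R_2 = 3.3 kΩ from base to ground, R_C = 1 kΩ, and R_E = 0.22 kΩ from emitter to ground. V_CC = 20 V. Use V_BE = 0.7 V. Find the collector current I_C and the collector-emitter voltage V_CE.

I_C ≈ 15 mA, V_CE ≈ 1.1 V

Thevenize the base divider: V_Th = V_CC·R_2/(R_1+R_2) = 20×3.3/15.3 = 4.31 V, R_Th = R_1‖R_2 = 2.59 kΩ.
Base-emitter loop: V_Th = I_B·R_Th + V_BE + (β+1)I_B·R_E, so I_B = (4.31 − 0.7) / (2.59 + 201×0.22) = 0.0772 mA.
I_C = β·I_B = 200×0.0772 = 15.4 mA, and I_E = (β+1)I_B = 15.5 mA.
V_CE = V_CC − I_C·R_C − I_E·R_E = 20 − 15.4×1 − 15.5×0.22 = 1.15 V.
V_CE = 1.15 V > 0.2 V confirms active-region operation.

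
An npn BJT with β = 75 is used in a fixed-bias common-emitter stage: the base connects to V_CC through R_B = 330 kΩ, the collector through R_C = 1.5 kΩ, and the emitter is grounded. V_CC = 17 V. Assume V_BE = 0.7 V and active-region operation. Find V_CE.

Base loop: V_CC = I_B·R_B + V_BE, so I_B = (17 − 0.7)/330 kΩ = 0.0494 mA.
In the active region I_C = β·I_B = 75 × 0.0494 = 3.7 mA.
Collector loop: V_CE = V_CC − I_C·R_C = 17 − 3.7×1.5 = 11.4 V.
Since V_CE = 11.4 V > V_CE(sat) ≈ 0.2 V, the transistor is in the active region as assumed.

V_CE ≈ 11 V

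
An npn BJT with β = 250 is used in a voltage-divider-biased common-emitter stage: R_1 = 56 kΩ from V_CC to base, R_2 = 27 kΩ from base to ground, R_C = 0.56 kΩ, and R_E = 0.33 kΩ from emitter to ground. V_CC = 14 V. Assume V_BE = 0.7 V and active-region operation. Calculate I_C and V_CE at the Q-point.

Thevenize the base divider: V_Th = V_CC·R_2/(R_1+R_2) = 14×27/83 = 4.55 V, R_Th = R_1‖R_2 = 18.2 kΩ.
Base-emitter loop: V_Th = I_B·R_Th + V_BE + (β+1)I_B·R_E, so I_B = (4.55 − 0.7) / (18.2 + 251×0.33) = 0.0381 mA.
I_C = β·I_B = 250×0.0381 = 9.54 mA, and I_E = (β+1)I_B = 9.57 mA.
V_CE = V_CC − I_C·R_C − I_E·R_E = 14 − 9.54×0.56 − 9.57×0.33 = 5.5 V.
V_CE = 5.5 V > 0.2 V confirms active-region operation.

I_C ≈ 9.5 mA, V_CE ≈ 5.5 V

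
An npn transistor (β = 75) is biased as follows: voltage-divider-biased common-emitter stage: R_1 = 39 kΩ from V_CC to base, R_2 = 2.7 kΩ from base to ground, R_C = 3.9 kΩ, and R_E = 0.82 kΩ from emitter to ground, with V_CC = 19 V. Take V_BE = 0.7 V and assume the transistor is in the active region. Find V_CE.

V_CE ≈ 16 V

Thevenize the base divider: V_Th = V_CC·R_2/(R_1+R_2) = 19×2.7/41.7 = 1.23 V, R_Th = R_1‖R_2 = 2.53 kΩ.
Base-emitter loop: V_Th = I_B·R_Th + V_BE + (β+1)I_B·R_E, so I_B = (1.23 − 0.7) / (2.53 + 76×0.82) = 0.00818 mA.
I_C = β·I_B = 75×0.00818 = 0.613 mA, and I_E = (β+1)I_B = 0.621 mA.
V_CE = V_CC − I_C·R_C − I_E·R_E = 19 − 0.613×3.9 − 0.621×0.82 = 16.1 V.
V_CE = 16.1 V > 0.2 V confirms active-region operation.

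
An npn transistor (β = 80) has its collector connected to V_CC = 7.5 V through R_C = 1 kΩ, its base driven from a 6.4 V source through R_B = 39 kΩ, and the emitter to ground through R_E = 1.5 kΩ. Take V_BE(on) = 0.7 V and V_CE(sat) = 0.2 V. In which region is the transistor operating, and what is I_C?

Assume active. Base-emitter loop: I_B = (V_BB − V_BE)/(R_B + (β+1)R_E) = (6.4 − 0.7)/(39 + 81×1.5) = 0.0355 mA.
I_C = β·I_B = 80×0.0355 = 2.84 mA.
V_CE = V_CC − I_C·R_C − I_E·R_E = 7.5 − 2.84×1 − 2.88×1.5 = 0.344 V > V_CE(sat), so the active-region assumption holds.

active; I_C ≈ 2.8 mA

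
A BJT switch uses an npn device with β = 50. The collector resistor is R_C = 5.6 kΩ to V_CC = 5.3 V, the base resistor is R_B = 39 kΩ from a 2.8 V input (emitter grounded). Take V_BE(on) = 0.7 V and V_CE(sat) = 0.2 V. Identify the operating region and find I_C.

Assume active: I_B = (2.8 − 0.7)/39 = 0.0538 mA, giving I_C = β·I_B = 2.69 mA.
But then V_CE = 5.3 − 2.69×5.6 = -9.78 V < V_CE(sat) = 0.2 V — impossible in the active region.
So the transistor is saturated. With V_CE = 0.2 V, I_C = (V_CC − 0.2)/R_C = 5.1/5.6 = 0.911 mA.
Check: β·I_B = 2.69 mA > I_C = 0.911 mA, confirming saturation.

saturation; I_C ≈ 0.91 mA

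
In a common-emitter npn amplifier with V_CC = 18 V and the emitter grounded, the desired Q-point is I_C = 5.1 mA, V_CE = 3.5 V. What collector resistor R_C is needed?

Collector loop: V_CC = I_C·R_C + V_CE.
R_C = (V_CC − V_CE)/I_C = (18 − 3.5)/5.1 = 2.84 kΩ.

R_C ≈ 2.8 kΩ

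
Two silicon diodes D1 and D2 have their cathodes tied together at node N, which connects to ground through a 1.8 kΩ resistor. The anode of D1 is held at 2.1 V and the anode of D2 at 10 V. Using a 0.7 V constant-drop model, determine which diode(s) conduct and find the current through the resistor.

Only D2 conducts; I_R ≈ 5.2 mA

Assume both conduct. Then node N would need to be at both 2.1−0.7 = 1.4 V and 10−0.7 = 9.3 V, which is impossible.
Assume only D2 conducts: V_N = 10 − 0.7 = 9.3 V, so I_R = 9.3/1.8 = 5.17 mA.
Check D1: its anode-to-cathode voltage is 2.1 − 9.3 = -7.2 V < 0.7 V, so it is off. The assumption is consistent.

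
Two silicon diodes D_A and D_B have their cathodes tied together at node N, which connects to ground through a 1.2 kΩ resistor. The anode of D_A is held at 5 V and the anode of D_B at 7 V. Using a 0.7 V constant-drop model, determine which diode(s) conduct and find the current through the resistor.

Only D_B conducts; I_R ≈ 5.2 mA

Assume both conduct. Then node N would need to be at both 5−0.7 = 4.3 V and 7−0.7 = 6.3 V, which is impossible.
Assume only D_B conducts: V_N = 7 − 0.7 = 6.3 V, so I_R = 6.3/1.2 = 5.25 mA.
Check D_A: its anode-to-cathode voltage is 5 − 6.3 = -1.3 V < 0.7 V, so it is off. The assumption is consistent.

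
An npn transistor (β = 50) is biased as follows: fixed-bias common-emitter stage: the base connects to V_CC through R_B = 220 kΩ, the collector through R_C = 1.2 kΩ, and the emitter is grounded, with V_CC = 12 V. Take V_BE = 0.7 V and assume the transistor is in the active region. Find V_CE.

Base loop: V_CC = I_B·R_B + V_BE, so I_B = (12 − 0.7)/220 kΩ = 0.0514 mA.
In the active region I_C = β·I_B = 50 × 0.0514 = 2.57 mA.
Collector loop: V_CE = V_CC − I_C·R_C = 12 − 2.57×1.2 = 8.92 V.
Since V_CE = 8.92 V > V_CE(sat) ≈ 0.2 V, the transistor is in the active region as assumed.

V_CE ≈ 8.9 V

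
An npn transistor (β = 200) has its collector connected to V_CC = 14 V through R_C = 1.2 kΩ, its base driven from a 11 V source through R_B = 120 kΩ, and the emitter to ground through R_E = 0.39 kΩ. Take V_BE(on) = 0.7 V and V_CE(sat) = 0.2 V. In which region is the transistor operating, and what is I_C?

Assume active: I_B = (11 − 0.7)/(120 + 201×0.39) = 0.0519 mA, I_C = β·I_B = 10.4 mA.
Then V_CE = 14 − 10.4×1.2 − 10.4×0.39 = -2.53 V < 0.2 V — the active assumption fails.
Re-solve with V_CE = 0.2 V. KCL at the emitter: V_E/R_E = (V_BB−0.7−V_E)/R_B + (V_CC−0.2−V_E)/R_C, giving V_E = 3.4 V.
I_C = (V_CC − 0.2 − V_E)/R_C = (13.8 − 3.4)/1.2 = 8.67 mA.
Check: I_B = (10.3 − 3.4)/120 = 0.0575 mA, and β·I_B = 11.5 mA > I_C, confirming saturation.

saturation; I_C ≈ 8.7 mA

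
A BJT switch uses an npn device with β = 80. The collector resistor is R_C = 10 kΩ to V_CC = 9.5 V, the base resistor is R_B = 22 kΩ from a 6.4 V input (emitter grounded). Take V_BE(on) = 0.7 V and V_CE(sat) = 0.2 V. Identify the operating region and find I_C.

saturation; I_C ≈ 0.93 mA

Assume active: I_B = (6.4 − 0.7)/22 = 0.259 mA, giving I_C = β·I_B = 20.7 mA.
But then V_CE = 9.5 − 20.7×10 = -198 V < V_CE(sat) = 0.2 V — impossible in the active region.
So the transistor is saturated. With V_CE = 0.2 V, I_C = (V_CC − 0.2)/R_C = 9.3/10 = 0.93 mA.
Check: β·I_B = 20.7 mA > I_C = 0.93 mA, confirming saturation.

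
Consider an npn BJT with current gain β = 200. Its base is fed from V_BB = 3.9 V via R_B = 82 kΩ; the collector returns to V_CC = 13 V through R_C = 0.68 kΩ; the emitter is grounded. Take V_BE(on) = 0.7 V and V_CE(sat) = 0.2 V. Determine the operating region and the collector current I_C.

Assume active. Base-emitter loop: I_B = (V_BB − V_BE)/R_B = (3.9 − 0.7)/82 = 0.039 mA.
I_C = β·I_B = 200×0.039 = 7.8 mA.
V_CE = V_CC − I_C·R_C = 13 − 7.8×0.68 = 7.69 V > V_CE(sat), so the active-region assumption holds.

active; I_C ≈ 7.8 mA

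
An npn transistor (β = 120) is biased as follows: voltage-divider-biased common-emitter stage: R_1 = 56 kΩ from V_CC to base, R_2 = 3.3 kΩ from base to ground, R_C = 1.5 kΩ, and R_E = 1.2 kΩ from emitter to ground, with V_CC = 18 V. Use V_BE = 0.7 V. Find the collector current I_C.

Thevenize the base divider: V_Th = V_CC·R_2/(R_1+R_2) = 18×3.3/59.3 = 1 V, R_Th = R_1‖R_2 = 3.12 kΩ.
Base-emitter loop: V_Th = I_B·R_Th + V_BE + (β+1)I_B·R_E, so I_B = (1 − 0.7) / (3.12 + 121×1.2) = 0.00203 mA.
I_C = β·I_B = 120×0.00203 = 0.244 mA, and I_E = (β+1)I_B = 0.246 mA.
V_CE = V_CC − I_C·R_C − I_E·R_E = 18 − 0.244×1.5 − 0.246×1.2 = 17.3 V.
V_CE = 17.3 V > 0.2 V confirms active-region operation.

I_C ≈ 0.24 mA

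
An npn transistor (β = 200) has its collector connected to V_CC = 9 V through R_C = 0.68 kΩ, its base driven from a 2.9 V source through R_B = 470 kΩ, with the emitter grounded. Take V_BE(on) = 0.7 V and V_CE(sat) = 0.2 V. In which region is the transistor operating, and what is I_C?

Assume active. Base-emitter loop: I_B = (V_BB − V_BE)/R_B = (2.9 − 0.7)/470 = 0.00468 mA.
I_C = β·I_B = 200×0.00468 = 0.936 mA.
V_CE = V_CC − I_C·R_C = 9 − 0.936×0.68 = 8.36 V > V_CE(sat), so the active-region assumption holds.

active; I_C ≈ 0.94 mA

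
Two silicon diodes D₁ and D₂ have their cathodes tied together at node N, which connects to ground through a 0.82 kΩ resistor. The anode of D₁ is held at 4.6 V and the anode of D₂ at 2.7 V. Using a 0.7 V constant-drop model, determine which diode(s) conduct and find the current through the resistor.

Only D₁ conducts; I_R ≈ 4.8 mA

Assume both conduct. Then node N would need to be at both 4.6−0.7 = 3.9 V and 2.7−0.7 = 2 V, which is impossible.
Assume only D₁ conducts: V_N = 4.6 − 0.7 = 3.9 V, so I_R = 3.9/0.82 = 4.76 mA.
Check D₂: its anode-to-cathode voltage is 2.7 − 3.9 = -1.2 V < 0.7 V, so it is off. The assumption is consistent.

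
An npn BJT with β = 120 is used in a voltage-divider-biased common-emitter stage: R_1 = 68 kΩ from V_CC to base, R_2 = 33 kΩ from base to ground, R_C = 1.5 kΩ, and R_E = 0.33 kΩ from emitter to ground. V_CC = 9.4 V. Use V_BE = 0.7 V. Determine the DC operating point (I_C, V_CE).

I_C ≈ 4.6 mA, V_CE ≈ 1 V

Thevenize the base divider: V_Th = V_CC·R_2/(R_1+R_2) = 9.4×33/101 = 3.07 V, R_Th = R_1‖R_2 = 22.2 kΩ.
Base-emitter loop: V_Th = I_B·R_Th + V_BE + (β+1)I_B·R_E, so I_B = (3.07 − 0.7) / (22.2 + 121×0.33) = 0.0382 mA.
I_C = β·I_B = 120×0.0382 = 4.58 mA, and I_E = (β+1)I_B = 4.62 mA.
V_CE = V_CC − I_C·R_C − I_E·R_E = 9.4 − 4.58×1.5 − 4.62×0.33 = 1.01 V.
V_CE = 1.01 V > 0.2 V confirms active-region operation.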